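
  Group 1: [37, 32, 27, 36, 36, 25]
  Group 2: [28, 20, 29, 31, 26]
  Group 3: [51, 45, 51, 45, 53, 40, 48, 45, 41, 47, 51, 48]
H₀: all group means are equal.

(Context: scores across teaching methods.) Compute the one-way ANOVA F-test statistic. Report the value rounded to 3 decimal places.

Group means [32.17, 26.80, 47.08], grand mean 38.783
SSB = Σnᵢ(x̄ᵢ−x̄)² = 1807.363; SSW = ΣΣ(x−x̄ᵢ)² = 384.550
MSB = 1807.363/2 = 903.6815; MSW = 384.550/20 = 19.2275
F = MSB/MSW = 46.9994
df = (2, 20)

test statistic = 46.999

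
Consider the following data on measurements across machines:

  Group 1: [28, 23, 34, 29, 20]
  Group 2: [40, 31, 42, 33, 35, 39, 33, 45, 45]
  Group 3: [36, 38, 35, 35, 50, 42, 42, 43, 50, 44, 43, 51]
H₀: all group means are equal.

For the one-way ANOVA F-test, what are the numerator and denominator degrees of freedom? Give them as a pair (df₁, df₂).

k = 3 groups, N = 26 total
df = (k−1, N−k) = (3−1, 26−3) = (2, 23)

degrees of freedom = [2, 23]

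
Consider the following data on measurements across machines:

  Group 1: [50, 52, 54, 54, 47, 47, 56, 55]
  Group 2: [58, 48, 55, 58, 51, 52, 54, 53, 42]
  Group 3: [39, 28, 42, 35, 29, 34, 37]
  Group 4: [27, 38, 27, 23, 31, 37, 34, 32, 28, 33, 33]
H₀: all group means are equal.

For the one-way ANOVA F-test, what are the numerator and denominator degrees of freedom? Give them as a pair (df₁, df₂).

k = 4 groups, N = 35 total
df = (k−1, N−k) = (4−1, 35−4) = (3, 31)

degrees of freedom = [3, 31]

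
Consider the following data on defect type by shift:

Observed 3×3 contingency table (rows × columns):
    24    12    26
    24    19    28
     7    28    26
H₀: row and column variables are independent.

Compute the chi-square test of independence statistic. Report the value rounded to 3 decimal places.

test statistic = 16.926

Row totals [62, 71, 61], col totals [55, 59, 80], n=194
χ² = (24−17.58)²/17.58 + (12−18.86)²/18.86 + (26−25.57)²/25.57 + (24−20.13)²/20.13 + (19−21.59)²/21.59 + (28−29.28)²/29.28 + (7−17.29)²/17.29 + (28−18.55)²/18.55 + (26−25.15)²/25.15 = 16.9262
df = 4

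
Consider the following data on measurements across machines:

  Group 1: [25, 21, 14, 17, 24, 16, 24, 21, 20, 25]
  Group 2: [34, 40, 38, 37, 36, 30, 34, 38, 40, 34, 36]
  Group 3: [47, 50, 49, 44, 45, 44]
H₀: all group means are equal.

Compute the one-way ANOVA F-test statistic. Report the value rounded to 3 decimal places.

test statistic = 123.841

Group means [20.70, 36.09, 46.50], grand mean 32.704
SSB = Σnᵢ(x̄ᵢ−x̄)² = 2709.121; SSW = ΣΣ(x−x̄ᵢ)² = 262.509
MSB = 2709.121/2 = 1354.5603; MSW = 262.509/24 = 10.9379
F = MSB/MSW = 123.8412
df = (2, 24)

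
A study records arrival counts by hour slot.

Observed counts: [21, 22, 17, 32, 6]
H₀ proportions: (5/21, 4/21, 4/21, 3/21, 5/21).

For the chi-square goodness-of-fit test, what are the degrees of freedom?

df = k − 1 = 5 − 1 = 4

degrees of freedom = 4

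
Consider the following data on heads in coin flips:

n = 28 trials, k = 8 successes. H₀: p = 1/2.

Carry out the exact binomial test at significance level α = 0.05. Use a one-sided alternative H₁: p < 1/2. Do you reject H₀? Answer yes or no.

reject H₀: yes

Exact binomial: n=28, k=8, p₀=1/2=0.5000
P(X≤8) from Σ C(n,i)·p₀^i·(1−p₀)^(n−i)
p-value (one-sided, H₁ less) = 0.01785
At α=0.05: p < α → reject H₀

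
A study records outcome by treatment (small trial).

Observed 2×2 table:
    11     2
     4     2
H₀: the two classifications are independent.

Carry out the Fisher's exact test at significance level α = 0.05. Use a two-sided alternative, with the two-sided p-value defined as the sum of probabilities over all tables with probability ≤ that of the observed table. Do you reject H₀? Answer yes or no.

reject H₀: no

Margins: r₁=13, r₂=6, c₁=15, c₂=4, n=19
p_obs = C(13,11)·C(6,4)/C(19,15); sum pmf over tables with pmf ≤ p_obs
p-value (two-sided) = 0.55728
At α=0.05: p ≥ α → fail to reject H₀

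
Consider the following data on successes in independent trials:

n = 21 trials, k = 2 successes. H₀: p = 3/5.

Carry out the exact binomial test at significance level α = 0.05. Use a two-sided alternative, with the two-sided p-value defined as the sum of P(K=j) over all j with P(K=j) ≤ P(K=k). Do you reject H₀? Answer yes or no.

Exact binomial: n=21, k=2, p₀=3/5=0.6000
P(X=j) = C(n,j)·p₀^j·(1−p₀)^(n−j); p = Σ P(X=j) over j with P(X=j) ≤ P(X=2)
p-value (two-sided) = 0.00000
At α=0.05: p < α → reject H₀

reject H₀: yes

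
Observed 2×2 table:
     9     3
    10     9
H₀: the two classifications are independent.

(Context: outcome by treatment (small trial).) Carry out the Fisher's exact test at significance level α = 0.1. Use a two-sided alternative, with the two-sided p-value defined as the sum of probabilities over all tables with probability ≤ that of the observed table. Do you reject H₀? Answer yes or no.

Margins: r₁=12, r₂=19, c₁=19, c₂=12, n=31
p_obs = C(12,9)·C(19,10)/C(31,19); sum pmf over tables with pmf ≤ p_obs
p-value (two-sided) = 0.27445
At α=0.1: p ≥ α → fail to reject H₀

reject H₀: no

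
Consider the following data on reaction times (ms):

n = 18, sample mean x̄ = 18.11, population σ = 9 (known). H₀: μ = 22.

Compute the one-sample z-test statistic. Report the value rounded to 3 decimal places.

test statistic = -1.834

SE = σ/√n = 9/√18 = 2.1213
z = (x̄−μ₀)/SE = (18.11−22)/2.1213 = -1.8338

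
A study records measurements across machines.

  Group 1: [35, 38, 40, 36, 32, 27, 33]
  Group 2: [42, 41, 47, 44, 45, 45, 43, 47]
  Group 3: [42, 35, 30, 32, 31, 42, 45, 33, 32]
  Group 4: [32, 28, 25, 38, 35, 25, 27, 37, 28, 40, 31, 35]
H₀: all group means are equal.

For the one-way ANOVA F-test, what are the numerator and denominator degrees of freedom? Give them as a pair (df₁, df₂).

degrees of freedom = [3, 32]

k = 4 groups, N = 36 total
df = (k−1, N−k) = (4−1, 36−4) = (3, 32)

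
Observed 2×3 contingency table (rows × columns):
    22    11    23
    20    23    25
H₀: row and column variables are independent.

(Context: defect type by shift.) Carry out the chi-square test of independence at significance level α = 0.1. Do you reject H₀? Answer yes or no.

reject H₀: no

Row totals [56, 68], col totals [42, 34, 48], n=124
χ² = (22−18.97)²/18.97 + (11−15.35)²/15.35 + (23−21.68)²/21.68 + (20−23.03)²/23.03 + (23−18.65)²/18.65 + (25−26.32)²/26.32 = 3.2833
df = 2
p-value (upper-tail) = 0.19366
At α=0.1: p ≥ α → fail to reject H₀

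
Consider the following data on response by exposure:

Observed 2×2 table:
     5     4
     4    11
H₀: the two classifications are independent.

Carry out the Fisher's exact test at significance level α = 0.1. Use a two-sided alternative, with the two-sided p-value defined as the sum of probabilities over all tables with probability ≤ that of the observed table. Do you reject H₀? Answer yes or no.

Margins: r₁=9, r₂=15, c₁=9, c₂=15, n=24
p_obs = C(9,5)·C(15,4)/C(24,9); sum pmf over tables with pmf ≤ p_obs
p-value (two-sided) = 0.21189
At α=0.1: p ≥ α → fail to reject H₀

reject H₀: no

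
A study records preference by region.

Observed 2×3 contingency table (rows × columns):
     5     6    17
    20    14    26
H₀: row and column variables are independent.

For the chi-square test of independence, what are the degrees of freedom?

df = (r−1)(c−1) = (2−1)·(3−1) = 2

degrees of freedom = 2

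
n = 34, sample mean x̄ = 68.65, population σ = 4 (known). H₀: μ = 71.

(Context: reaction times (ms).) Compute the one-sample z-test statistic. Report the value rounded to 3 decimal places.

test statistic = -3.426

SE = σ/√n = 4/√34 = 0.6860
z = (x̄−μ₀)/SE = (68.65−71)/0.6860 = -3.4257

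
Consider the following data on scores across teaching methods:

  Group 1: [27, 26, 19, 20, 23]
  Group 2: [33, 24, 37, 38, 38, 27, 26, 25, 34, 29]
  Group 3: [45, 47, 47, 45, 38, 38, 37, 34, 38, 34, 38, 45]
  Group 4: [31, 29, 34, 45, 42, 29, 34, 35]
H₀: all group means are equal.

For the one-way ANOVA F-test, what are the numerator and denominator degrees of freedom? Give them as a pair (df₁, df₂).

k = 4 groups, N = 35 total
df = (k−1, N−k) = (4−1, 35−4) = (3, 31)

degrees of freedom = [3, 31]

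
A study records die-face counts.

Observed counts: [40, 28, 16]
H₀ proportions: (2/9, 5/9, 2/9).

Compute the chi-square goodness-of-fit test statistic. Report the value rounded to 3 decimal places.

test statistic = 32.229

n = 84; E_i = n·p_i = [18.67, 46.67, 18.67]
χ² = (40−18.67)²/18.67 + (28−46.67)²/46.67 + (16−18.67)²/18.67 = 32.2286
df = 2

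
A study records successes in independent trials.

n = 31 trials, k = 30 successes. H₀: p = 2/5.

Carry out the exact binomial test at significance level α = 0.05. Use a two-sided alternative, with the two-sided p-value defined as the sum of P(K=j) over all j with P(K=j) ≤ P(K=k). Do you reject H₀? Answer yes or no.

reject H₀: yes

Exact binomial: n=31, k=30, p₀=2/5=0.4000
P(X=j) = C(n,j)·p₀^j·(1−p₀)^(n−j); p = Σ P(X=j) over j with P(X=j) ≤ P(X=30)
p-value (two-sided) = 0.00000
At α=0.05: p < α → reject H₀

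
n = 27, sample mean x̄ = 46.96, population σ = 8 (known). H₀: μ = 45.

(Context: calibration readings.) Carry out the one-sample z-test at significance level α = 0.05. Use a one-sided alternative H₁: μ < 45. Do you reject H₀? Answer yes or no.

SE = σ/√n = 8/√27 = 1.5396
z = (x̄−μ₀)/SE = (46.96−45)/1.5396 = 1.2731
p-value (one-sided, H₁ less) = 0.89850
At α=0.05: p ≥ α → fail to reject H₀

reject H₀: no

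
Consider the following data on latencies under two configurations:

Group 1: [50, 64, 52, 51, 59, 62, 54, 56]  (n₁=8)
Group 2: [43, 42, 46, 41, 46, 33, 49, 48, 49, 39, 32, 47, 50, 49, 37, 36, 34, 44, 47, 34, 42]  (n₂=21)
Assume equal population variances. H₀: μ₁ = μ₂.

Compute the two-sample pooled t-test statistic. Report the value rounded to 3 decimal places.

test statistic = 5.710

x̄₁=56.000, s₁=5.210, n₁=8
x̄₂=42.286, s₂=5.968, n₂=21
s_p² = [7·5.210² + 20·5.968²]/27 = 33.4180
SE = √(s_p²·(1/8+1/21)) = 2.4018
t = (56.000−42.286)/2.4018 = 5.7100
df = 27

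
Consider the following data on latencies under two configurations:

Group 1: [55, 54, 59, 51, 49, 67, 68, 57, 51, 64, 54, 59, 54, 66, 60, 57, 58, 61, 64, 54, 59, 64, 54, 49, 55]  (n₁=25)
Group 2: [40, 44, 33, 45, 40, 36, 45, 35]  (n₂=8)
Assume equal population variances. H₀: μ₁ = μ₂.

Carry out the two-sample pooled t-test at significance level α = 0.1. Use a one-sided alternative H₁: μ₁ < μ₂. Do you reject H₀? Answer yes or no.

x̄₁=57.720, s₁=5.504, n₁=25
x̄₂=39.750, s₂=4.713, n₂=8
s_p² = [24·5.504² + 7·4.713²]/31 = 28.4690
SE = √(s_p²·(1/25+1/8)) = 2.1673
t = (57.720−39.750)/2.1673 = 8.2912
df = 31
p-value (one-sided, H₁ less) = 1.00000
At α=0.1: p ≥ α → fail to reject H₀

reject H₀: no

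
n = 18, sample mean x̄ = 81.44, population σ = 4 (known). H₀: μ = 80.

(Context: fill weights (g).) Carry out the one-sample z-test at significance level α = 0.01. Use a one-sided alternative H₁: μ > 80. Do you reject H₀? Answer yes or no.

SE = σ/√n = 4/√18 = 0.9428
z = (x̄−μ₀)/SE = (81.44−80)/0.9428 = 1.5274
p-value (one-sided, H₁ greater) = 0.06334
At α=0.01: p ≥ α → fail to reject H₀

reject H₀: no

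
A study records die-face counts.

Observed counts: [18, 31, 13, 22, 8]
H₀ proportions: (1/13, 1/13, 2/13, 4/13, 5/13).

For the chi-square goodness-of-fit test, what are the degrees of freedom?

degrees of freedom = 4

df = k − 1 = 5 − 1 = 4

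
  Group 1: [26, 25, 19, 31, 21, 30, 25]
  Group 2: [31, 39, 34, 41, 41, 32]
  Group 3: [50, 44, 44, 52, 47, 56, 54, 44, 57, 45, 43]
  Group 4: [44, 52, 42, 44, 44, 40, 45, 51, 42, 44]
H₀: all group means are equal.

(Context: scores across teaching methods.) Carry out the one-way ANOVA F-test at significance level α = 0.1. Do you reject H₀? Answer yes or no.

Group means [25.29, 36.33, 48.73, 44.80], grand mean 40.559
SSB = Σnᵢ(x̄ᵢ−x̄)² = 2653.839; SSW = ΣΣ(x−x̄ᵢ)² = 626.544
MSB = 2653.839/3 = 884.6129; MSW = 626.544/30 = 20.8848
F = MSB/MSW = 42.3568
df = (3, 30)
p-value (upper-tail) = 0.00000
At α=0.1: p < α → reject H₀

reject H₀: yes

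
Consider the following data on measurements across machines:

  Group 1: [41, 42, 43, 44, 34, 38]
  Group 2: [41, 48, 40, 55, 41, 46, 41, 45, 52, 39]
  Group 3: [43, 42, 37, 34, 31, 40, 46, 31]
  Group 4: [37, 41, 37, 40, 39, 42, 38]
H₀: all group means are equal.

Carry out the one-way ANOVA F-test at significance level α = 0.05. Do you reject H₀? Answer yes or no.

reject H₀: yes

Group means [40.33, 44.80, 38.00, 39.14], grand mean 40.903
SSB = Σnᵢ(x̄ᵢ−x̄)² = 242.919; SSW = ΣΣ(x−x̄ᵢ)² = 583.790
MSB = 242.919/3 = 80.9731; MSW = 583.790/27 = 21.6219
F = MSB/MSW = 3.7450
df = (3, 27)
p-value (upper-tail) = 0.02270
At α=0.05: p < α → reject H₀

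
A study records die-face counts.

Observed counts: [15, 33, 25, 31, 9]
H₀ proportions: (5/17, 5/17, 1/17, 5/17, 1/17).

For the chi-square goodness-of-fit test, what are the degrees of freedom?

df = k − 1 = 5 − 1 = 4

degrees of freedom = 4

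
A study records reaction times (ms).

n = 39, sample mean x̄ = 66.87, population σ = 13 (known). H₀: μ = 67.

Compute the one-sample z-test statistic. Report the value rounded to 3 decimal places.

SE = σ/√n = 13/√39 = 2.0817
z = (x̄−μ₀)/SE = (66.87−67)/2.0817 = -0.0624

test statistic = -0.062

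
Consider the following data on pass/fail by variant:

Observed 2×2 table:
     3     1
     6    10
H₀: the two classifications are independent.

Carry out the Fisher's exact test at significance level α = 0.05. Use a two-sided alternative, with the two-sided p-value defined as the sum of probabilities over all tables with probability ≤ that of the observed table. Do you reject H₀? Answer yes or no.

reject H₀: no

Margins: r₁=4, r₂=16, c₁=9, c₂=11, n=20
p_obs = C(4,3)·C(16,6)/C(20,9); sum pmf over tables with pmf ≤ p_obs
p-value (two-sided) = 0.28483
At α=0.05: p ≥ α → fail to reject H₀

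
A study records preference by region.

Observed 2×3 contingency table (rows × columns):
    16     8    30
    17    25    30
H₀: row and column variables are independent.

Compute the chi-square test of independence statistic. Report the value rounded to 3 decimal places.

test statistic = 6.346

Row totals [54, 72], col totals [33, 33, 60], n=126
χ² = (16−14.14)²/14.14 + (8−14.14)²/14.14 + (30−25.71)²/25.71 + (17−18.86)²/18.86 + (25−18.86)²/18.86 + (30−34.29)²/34.29 = 6.3460
df = 2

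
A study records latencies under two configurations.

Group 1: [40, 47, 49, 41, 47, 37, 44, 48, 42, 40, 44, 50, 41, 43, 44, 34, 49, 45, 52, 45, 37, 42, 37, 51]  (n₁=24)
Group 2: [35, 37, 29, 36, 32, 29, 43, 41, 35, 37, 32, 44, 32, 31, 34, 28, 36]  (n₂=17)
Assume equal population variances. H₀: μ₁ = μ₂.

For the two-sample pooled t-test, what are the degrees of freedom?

degrees of freedom = 39

df = n₁ + n₂ − 2 = 24 + 17 − 2 = 39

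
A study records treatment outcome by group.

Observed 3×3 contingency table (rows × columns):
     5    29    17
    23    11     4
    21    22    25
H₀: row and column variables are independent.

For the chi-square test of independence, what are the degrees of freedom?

df = (r−1)(c−1) = (3−1)·(3−1) = 4

degrees of freedom = 4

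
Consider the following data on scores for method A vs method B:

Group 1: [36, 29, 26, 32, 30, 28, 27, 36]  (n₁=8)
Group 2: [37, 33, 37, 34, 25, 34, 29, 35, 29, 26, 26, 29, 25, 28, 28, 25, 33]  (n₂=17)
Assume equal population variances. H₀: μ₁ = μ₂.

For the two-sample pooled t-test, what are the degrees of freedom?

df = n₁ + n₂ − 2 = 8 + 17 − 2 = 23

degrees of freedom = 23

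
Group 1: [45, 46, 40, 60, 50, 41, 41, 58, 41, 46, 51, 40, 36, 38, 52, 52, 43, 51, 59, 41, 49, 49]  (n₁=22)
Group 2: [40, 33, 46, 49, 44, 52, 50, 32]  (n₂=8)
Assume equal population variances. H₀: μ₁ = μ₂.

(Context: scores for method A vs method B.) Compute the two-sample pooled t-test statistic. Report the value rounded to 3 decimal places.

test statistic = 1.205

x̄₁=46.773, s₁=6.893, n₁=22
x̄₂=43.250, s₂=7.611, n₂=8
s_p² = [21·6.893² + 7·7.611²]/28 = 50.1201
SE = √(s_p²·(1/22+1/8)) = 2.9229
t = (46.773−43.250)/2.9229 = 1.2052
df = 28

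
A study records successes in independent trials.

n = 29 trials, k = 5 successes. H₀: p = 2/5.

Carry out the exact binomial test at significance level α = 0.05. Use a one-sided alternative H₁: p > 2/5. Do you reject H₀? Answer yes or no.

Exact binomial: n=29, k=5, p₀=2/5=0.4000
P(X≥5) from Σ C(n,i)·p₀^i·(1−p₀)^(n−i)
p-value (one-sided, H₁ greater) = 0.99780
At α=0.05: p ≥ α → fail to reject H₀

reject H₀: no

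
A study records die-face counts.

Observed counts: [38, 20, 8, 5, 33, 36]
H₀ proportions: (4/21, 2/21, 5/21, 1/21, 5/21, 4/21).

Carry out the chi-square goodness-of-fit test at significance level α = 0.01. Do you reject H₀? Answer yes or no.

n = 140; E_i = n·p_i = [26.67, 13.33, 33.33, 6.67, 33.33, 26.67]
χ² = (38−26.67)²/26.67 + (20−13.33)²/13.33 + (8−33.33)²/33.33 + (5−6.67)²/6.67 + (33−33.33)²/33.33 + (36−26.67)²/26.67 = 31.0900
df = 5
p-value (upper-tail) = 0.00001
At α=0.01: p < α → reject H₀

reject H₀: yes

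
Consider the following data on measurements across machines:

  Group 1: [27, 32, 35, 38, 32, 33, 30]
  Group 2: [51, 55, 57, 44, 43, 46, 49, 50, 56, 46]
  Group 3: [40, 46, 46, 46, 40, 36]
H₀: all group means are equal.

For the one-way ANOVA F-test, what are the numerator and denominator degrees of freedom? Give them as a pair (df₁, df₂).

degrees of freedom = [2, 20]

k = 3 groups, N = 23 total
df = (k−1, N−k) = (3−1, 23−3) = (2, 20)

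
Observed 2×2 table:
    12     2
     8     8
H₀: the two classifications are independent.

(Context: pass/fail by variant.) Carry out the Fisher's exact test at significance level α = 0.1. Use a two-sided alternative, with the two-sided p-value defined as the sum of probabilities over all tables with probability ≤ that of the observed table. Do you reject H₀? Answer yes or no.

reject H₀: yes

Margins: r₁=14, r₂=16, c₁=20, c₂=10, n=30
p_obs = C(14,12)·C(16,8)/C(30,20); sum pmf over tables with pmf ≤ p_obs
p-value (two-sided) = 0.05767
At α=0.1: p < α → reject H₀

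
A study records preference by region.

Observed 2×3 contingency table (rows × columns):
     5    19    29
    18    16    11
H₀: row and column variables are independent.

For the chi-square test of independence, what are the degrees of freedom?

df = (r−1)(c−1) = (2−1)·(3−1) = 2

degrees of freedom = 2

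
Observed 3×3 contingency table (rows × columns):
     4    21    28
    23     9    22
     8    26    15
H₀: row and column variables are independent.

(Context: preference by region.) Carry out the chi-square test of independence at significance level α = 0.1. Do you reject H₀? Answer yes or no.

Row totals [53, 54, 49], col totals [35, 56, 65], n=156
χ² = (4−11.89)²/11.89 + (21−19.03)²/19.03 + (28−22.08)²/22.08 + (23−12.12)²/12.12 + (9−19.38)²/19.38 + (22−22.50)²/22.50 + (8−10.99)²/10.99 + (26−17.59)²/17.59 + (15−20.42)²/20.42 = 28.6533
df = 4
p-value (upper-tail) = 0.00001
At α=0.1: p < α → reject H₀

reject H₀: yes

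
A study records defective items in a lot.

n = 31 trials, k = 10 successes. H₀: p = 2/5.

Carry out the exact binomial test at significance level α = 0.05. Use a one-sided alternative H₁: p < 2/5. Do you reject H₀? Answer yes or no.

reject H₀: no

Exact binomial: n=31, k=10, p₀=2/5=0.4000
P(X≤10) from Σ C(n,i)·p₀^i·(1−p₀)^(n−i)
p-value (one-sided, H₁ less) = 0.24540
At α=0.05: p ≥ α → fail to reject H₀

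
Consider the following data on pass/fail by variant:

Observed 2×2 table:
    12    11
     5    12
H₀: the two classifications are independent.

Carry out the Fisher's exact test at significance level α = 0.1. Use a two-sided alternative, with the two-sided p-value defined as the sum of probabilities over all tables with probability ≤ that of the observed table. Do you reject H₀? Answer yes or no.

reject H₀: no

Margins: r₁=23, r₂=17, c₁=17, c₂=23, n=40
p_obs = C(23,12)·C(17,5)/C(40,17); sum pmf over tables with pmf ≤ p_obs
p-value (two-sided) = 0.20245
At α=0.1: p ≥ α → fail to reject H₀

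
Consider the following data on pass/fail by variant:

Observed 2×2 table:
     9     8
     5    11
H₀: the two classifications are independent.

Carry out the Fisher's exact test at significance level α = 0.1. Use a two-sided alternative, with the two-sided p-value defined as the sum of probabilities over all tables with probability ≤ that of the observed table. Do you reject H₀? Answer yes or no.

reject H₀: no

Margins: r₁=17, r₂=16, c₁=14, c₂=19, n=33
p_obs = C(17,9)·C(16,5)/C(33,14); sum pmf over tables with pmf ≤ p_obs
p-value (two-sided) = 0.29600
At α=0.1: p ≥ α → fail to reject H₀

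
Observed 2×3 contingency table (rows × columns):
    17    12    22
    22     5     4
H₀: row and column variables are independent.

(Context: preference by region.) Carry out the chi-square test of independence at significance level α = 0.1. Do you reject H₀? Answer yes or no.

Row totals [51, 31], col totals [39, 17, 26], n=82
χ² = (17−24.26)²/24.26 + (12−10.57)²/10.57 + (22−16.17)²/16.17 + (22−14.74)²/14.74 + (5−6.43)²/6.43 + (4−9.83)²/9.83 = 11.8094
df = 2
p-value (upper-tail) = 0.00273
At α=0.1: p < α → reject H₀

reject H₀: yes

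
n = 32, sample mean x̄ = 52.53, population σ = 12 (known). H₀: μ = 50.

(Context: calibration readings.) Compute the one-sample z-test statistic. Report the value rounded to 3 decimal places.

SE = σ/√n = 12/√32 = 2.1213
z = (x̄−μ₀)/SE = (52.53−50)/2.1213 = 1.1927

test statistic = 1.193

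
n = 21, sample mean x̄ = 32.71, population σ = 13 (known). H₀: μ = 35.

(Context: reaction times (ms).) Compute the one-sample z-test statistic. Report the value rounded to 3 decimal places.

SE = σ/√n = 13/√21 = 2.8368
z = (x̄−μ₀)/SE = (32.71−35)/2.8368 = -0.8072

test statistic = -0.807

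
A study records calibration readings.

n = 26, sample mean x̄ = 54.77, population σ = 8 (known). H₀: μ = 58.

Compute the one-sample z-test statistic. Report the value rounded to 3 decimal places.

SE = σ/√n = 8/√26 = 1.5689
z = (x̄−μ₀)/SE = (54.77−58)/1.5689 = -2.0587

test statistic = -2.059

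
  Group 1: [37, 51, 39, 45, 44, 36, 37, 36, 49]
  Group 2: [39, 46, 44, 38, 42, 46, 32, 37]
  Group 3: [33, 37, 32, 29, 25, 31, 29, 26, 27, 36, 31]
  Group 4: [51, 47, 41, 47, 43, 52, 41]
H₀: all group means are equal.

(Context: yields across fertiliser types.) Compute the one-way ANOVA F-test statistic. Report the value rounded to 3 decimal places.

Group means [41.56, 40.50, 30.55, 46.00], grand mean 38.743
SSB = Σnᵢ(x̄ᵢ−x̄)² = 1203.736; SSW = ΣΣ(x−x̄ᵢ)² = 710.949
MSB = 1203.736/3 = 401.2454; MSW = 710.949/31 = 22.9339
F = MSB/MSW = 17.4958
df = (3, 31)

test statistic = 17.496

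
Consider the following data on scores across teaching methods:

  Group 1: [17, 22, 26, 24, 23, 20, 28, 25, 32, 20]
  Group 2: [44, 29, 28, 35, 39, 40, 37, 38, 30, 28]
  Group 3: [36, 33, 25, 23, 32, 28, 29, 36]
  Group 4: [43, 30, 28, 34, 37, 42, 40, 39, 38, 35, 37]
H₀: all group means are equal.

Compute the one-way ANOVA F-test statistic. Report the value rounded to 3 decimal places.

Group means [23.70, 34.80, 30.25, 36.64], grand mean 31.538
SSB = Σnᵢ(x̄ᵢ−x̄)² = 1019.947; SSW = ΣΣ(x−x̄ᵢ)² = 843.745
MSB = 1019.947/3 = 339.9823; MSW = 843.745/35 = 24.1070
F = MSB/MSW = 14.1030
df = (3, 35)

test statistic = 14.103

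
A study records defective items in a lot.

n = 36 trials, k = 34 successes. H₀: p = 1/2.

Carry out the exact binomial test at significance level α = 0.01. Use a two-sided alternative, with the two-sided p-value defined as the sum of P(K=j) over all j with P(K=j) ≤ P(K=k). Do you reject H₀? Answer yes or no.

reject H₀: yes

Exact binomial: n=36, k=34, p₀=1/2=0.5000
P(X=j) = C(n,j)·p₀^j·(1−p₀)^(n−j); p = Σ P(X=j) over j with P(X=j) ≤ P(X=34)
p-value (two-sided) = 0.00000
At α=0.01: p < α → reject H₀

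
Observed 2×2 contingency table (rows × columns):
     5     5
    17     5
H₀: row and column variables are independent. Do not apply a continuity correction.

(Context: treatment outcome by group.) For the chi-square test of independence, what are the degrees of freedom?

df = (r−1)(c−1) = (2−1)·(2−1) = 1

degrees of freedom = 1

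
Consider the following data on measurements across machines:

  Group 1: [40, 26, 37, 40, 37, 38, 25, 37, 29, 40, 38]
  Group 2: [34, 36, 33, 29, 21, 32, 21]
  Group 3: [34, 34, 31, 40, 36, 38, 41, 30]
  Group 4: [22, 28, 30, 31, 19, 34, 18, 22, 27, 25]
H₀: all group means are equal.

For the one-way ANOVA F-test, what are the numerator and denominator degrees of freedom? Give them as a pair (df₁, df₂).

k = 4 groups, N = 36 total
df = (k−1, N−k) = (4−1, 36−4) = (3, 32)

degrees of freedom = [3, 32]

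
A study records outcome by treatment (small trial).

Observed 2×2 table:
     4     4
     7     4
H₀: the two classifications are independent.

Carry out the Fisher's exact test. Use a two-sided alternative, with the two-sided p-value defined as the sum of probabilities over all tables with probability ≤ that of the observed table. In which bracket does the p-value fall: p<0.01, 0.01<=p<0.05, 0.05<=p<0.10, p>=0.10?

p-value bracket: p>=0.10

Margins: r₁=8, r₂=11, c₁=11, c₂=8, n=19
p_obs = C(8,4)·C(11,7)/C(19,11); sum pmf over tables with pmf ≤ p_obs
p-value (two-sided) = 0.65770
→ bracket: p>=0.10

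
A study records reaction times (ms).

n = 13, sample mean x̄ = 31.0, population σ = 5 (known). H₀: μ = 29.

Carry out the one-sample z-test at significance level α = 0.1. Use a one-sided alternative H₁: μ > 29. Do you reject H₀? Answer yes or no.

reject H₀: yes

SE = σ/√n = 5/√13 = 1.3868
z = (x̄−μ₀)/SE = (31.0−29)/1.3868 = 1.4422
p-value (one-sided, H₁ greater) = 0.07462
At α=0.1: p < α → reject H₀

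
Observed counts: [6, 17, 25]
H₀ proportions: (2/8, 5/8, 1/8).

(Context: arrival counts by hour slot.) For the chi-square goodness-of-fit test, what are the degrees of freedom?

df = k − 1 = 3 − 1 = 2

degrees of freedom = 2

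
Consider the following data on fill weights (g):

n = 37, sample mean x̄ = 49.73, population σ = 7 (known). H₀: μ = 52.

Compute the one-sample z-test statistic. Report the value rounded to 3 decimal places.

test statistic = -1.973

SE = σ/√n = 7/√37 = 1.1508
z = (x̄−μ₀)/SE = (49.73−52)/1.1508 = -1.9726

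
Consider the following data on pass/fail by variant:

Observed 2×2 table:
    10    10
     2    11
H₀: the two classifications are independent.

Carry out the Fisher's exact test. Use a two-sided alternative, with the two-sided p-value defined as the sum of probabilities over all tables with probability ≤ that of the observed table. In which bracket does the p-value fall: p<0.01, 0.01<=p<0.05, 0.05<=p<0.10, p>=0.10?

p-value bracket: 0.05<=p<0.10

Margins: r₁=20, r₂=13, c₁=12, c₂=21, n=33
p_obs = C(20,10)·C(13,2)/C(33,12); sum pmf over tables with pmf ≤ p_obs
p-value (two-sided) = 0.06715
→ bracket: 0.05<=p<0.10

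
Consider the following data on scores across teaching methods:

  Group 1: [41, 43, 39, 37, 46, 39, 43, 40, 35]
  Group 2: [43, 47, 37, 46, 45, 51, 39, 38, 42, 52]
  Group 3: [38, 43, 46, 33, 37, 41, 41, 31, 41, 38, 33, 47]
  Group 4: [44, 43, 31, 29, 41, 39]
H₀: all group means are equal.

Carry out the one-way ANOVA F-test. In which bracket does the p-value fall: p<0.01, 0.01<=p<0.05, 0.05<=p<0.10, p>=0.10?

Group means [40.33, 44.00, 39.08, 37.83], grand mean 40.514
SSB = Σnᵢ(x̄ᵢ−x̄)² = 189.493; SSW = ΣΣ(x−x̄ᵢ)² = 815.750
MSB = 189.493/3 = 63.1644; MSW = 815.750/33 = 24.7197
F = MSB/MSW = 2.5552
df = (3, 33)
p-value (upper-tail) = 0.07208
→ bracket: 0.05<=p<0.10

p-value bracket: 0.05<=p<0.10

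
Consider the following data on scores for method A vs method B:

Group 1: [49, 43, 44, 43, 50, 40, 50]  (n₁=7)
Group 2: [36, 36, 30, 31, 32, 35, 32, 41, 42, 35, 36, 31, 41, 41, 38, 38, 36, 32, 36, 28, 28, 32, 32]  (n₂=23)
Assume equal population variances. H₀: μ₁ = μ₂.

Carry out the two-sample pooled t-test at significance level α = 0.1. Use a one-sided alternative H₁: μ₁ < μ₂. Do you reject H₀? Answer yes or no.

reject H₀: no

x̄₁=45.571, s₁=4.036, n₁=7
x̄₂=34.739, s₂=4.147, n₂=23
s_p² = [6·4.036² + 22·4.147²]/28 = 17.0053
SE = √(s_p²·(1/7+1/23)) = 1.7801
t = (45.571−34.739)/1.7801 = 6.0853
df = 28
p-value (one-sided, H₁ less) = 1.00000
At α=0.1: p ≥ α → fail to reject H₀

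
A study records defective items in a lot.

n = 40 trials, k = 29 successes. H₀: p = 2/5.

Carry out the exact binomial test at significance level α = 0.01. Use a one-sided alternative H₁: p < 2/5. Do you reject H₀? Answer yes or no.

Exact binomial: n=40, k=29, p₀=2/5=0.4000
P(X≤29) from Σ C(n,i)·p₀^i·(1−p₀)^(n−i)
p-value (one-sided, H₁ less) = 0.99999
At α=0.01: p ≥ α → fail to reject H₀

reject H₀: no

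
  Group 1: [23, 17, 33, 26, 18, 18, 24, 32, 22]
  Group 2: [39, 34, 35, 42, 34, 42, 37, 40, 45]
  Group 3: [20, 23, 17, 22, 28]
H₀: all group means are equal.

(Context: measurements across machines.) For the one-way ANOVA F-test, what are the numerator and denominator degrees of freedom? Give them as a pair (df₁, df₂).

k = 3 groups, N = 23 total
df = (k−1, N−k) = (3−1, 23−3) = (2, 20)

degrees of freedom = [2, 20]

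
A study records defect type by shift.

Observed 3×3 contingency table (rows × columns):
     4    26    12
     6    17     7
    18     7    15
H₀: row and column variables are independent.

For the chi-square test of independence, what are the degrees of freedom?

df = (r−1)(c−1) = (3−1)·(3−1) = 4

degrees of freedom = 4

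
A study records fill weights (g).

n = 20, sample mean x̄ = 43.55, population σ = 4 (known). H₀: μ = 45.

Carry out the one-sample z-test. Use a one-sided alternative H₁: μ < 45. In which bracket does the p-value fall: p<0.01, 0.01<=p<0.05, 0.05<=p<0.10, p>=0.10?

SE = σ/√n = 4/√20 = 0.8944
z = (x̄−μ₀)/SE = (43.55−45)/0.8944 = -1.6211
p-value (one-sided, H₁ less) = 0.05249
→ bracket: 0.05<=p<0.10

p-value bracket: 0.05<=p<0.10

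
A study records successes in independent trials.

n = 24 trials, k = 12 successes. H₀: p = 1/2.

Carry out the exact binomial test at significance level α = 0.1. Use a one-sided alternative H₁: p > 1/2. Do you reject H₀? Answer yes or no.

reject H₀: no

Exact binomial: n=24, k=12, p₀=1/2=0.5000
P(X≥12) from Σ C(n,i)·p₀^i·(1−p₀)^(n−i)
p-value (one-sided, H₁ greater) = 0.58059
At α=0.1: p ≥ α → fail to reject H₀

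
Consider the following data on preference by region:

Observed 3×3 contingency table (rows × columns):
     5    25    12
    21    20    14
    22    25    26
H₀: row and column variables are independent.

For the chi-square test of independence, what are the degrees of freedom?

degrees of freedom = 4

df = (r−1)(c−1) = (3−1)·(3−1) = 4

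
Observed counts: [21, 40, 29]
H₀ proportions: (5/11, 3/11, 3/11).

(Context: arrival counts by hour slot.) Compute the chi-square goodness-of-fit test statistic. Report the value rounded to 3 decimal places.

test statistic = 20.228

n = 90; E_i = n·p_i = [40.91, 24.55, 24.55]
χ² = (21−40.91)²/40.91 + (40−24.55)²/24.55 + (29−24.55)²/24.55 = 20.2281
df = 2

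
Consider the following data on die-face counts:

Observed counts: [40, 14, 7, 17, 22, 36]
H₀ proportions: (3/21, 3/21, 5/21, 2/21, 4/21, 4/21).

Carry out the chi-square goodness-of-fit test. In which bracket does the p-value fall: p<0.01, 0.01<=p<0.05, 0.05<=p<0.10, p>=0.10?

p-value bracket: p<0.01

n = 136; E_i = n·p_i = [19.43, 19.43, 32.38, 12.95, 25.90, 25.90]
χ² = (40−19.43)²/19.43 + (14−19.43)²/19.43 + (7−32.38)²/32.38 + (17−12.95)²/12.95 + (22−25.90)²/25.90 + (36−25.90)²/25.90 = 48.9801
df = 5
p-value (upper-tail) = 0.00000
→ bracket: p<0.01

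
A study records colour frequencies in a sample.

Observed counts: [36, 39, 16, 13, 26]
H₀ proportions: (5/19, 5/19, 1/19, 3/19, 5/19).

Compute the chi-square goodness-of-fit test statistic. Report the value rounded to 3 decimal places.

n = 130; E_i = n·p_i = [34.21, 34.21, 6.84, 20.53, 34.21]
χ² = (36−34.21)²/34.21 + (39−34.21)²/34.21 + (16−6.84)²/6.84 + (13−20.53)²/20.53 + (26−34.21)²/34.21 = 17.7518
df = 4

test statistic = 17.752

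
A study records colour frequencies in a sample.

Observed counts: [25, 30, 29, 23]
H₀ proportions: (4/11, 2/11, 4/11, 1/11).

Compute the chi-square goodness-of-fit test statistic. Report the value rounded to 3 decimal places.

test statistic = 31.322

n = 107; E_i = n·p_i = [38.91, 19.45, 38.91, 9.73]
χ² = (25−38.91)²/38.91 + (30−19.45)²/19.45 + (29−38.91)²/38.91 + (23−9.73)²/9.73 = 31.3224
df = 3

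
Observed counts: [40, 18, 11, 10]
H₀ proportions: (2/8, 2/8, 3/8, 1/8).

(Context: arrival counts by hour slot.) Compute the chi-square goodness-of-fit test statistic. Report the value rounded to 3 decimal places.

n = 79; E_i = n·p_i = [19.75, 19.75, 29.62, 9.88]
χ² = (40−19.75)²/19.75 + (18−19.75)²/19.75 + (11−29.62)²/29.62 + (10−9.88)²/9.88 = 32.6287
df = 3

test statistic = 32.629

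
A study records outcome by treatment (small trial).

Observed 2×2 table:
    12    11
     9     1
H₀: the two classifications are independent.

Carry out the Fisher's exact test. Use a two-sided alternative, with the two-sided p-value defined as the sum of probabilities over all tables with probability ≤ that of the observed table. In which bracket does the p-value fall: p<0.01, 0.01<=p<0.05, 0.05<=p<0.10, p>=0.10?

Margins: r₁=23, r₂=10, c₁=21, c₂=12, n=33
p_obs = C(23,12)·C(10,9)/C(33,21); sum pmf over tables with pmf ≤ p_obs
p-value (two-sided) = 0.05447
→ bracket: 0.05<=p<0.10

p-value bracket: 0.05<=p<0.10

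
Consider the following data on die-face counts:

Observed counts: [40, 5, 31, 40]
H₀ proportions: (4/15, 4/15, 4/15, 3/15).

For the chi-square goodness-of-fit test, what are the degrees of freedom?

df = k − 1 = 4 − 1 = 3

degrees of freedom = 3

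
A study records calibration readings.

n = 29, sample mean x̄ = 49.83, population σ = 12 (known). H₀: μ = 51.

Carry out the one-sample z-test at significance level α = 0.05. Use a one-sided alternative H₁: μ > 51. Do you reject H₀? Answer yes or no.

reject H₀: no

SE = σ/√n = 12/√29 = 2.2283
z = (x̄−μ₀)/SE = (49.83−51)/2.2283 = -0.5251
p-value (one-sided, H₁ greater) = 0.70023
At α=0.05: p ≥ α → fail to reject H₀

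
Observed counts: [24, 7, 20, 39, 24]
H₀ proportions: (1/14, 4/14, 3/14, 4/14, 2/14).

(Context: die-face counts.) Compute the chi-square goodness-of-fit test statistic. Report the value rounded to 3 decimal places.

n = 114; E_i = n·p_i = [8.14, 32.57, 24.43, 32.57, 16.29]
χ² = (24−8.14)²/8.14 + (7−32.57)²/32.57 + (20−24.43)²/24.43 + (39−32.57)²/32.57 + (24−16.29)²/16.29 = 56.6813
df = 4

test statistic = 56.681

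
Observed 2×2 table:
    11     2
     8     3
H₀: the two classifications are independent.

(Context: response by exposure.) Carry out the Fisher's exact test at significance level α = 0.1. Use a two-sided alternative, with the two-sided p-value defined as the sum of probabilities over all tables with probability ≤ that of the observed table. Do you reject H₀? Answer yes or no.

reject H₀: no

Margins: r₁=13, r₂=11, c₁=19, c₂=5, n=24
p_obs = C(13,11)·C(11,8)/C(24,19); sum pmf over tables with pmf ≤ p_obs
p-value (two-sided) = 0.62992
At α=0.1: p ≥ α → fail to reject H₀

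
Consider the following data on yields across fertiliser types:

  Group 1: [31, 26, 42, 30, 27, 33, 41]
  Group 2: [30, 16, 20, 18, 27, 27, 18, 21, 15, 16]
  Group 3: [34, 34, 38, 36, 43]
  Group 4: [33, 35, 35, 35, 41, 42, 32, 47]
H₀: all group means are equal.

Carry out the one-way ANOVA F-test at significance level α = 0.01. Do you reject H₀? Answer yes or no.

Group means [32.86, 20.80, 37.00, 37.50], grand mean 30.767
SSB = Σnᵢ(x̄ᵢ−x̄)² = 1580.910; SSW = ΣΣ(x−x̄ᵢ)² = 748.457
MSB = 1580.910/3 = 526.9698; MSW = 748.457/26 = 28.7868
F = MSB/MSW = 18.3059
df = (3, 26)
p-value (upper-tail) = 0.00000
At α=0.01: p < α → reject H₀

reject H₀: yes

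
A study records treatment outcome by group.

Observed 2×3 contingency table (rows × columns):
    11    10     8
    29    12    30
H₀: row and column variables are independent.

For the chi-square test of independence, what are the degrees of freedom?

df = (r−1)(c−1) = (2−1)·(3−1) = 2

degrees of freedom = 2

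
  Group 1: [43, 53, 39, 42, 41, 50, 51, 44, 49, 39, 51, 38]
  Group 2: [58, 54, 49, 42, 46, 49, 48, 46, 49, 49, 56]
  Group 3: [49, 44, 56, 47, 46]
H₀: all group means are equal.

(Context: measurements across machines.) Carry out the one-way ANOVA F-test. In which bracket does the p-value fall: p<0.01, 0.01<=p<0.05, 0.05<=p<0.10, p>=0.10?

p-value bracket: 0.05<=p<0.10

Group means [45.00, 49.64, 48.40], grand mean 47.429
SSB = Σnᵢ(x̄ᵢ−x̄)² = 129.112; SSW = ΣΣ(x−x̄ᵢ)² = 631.745
MSB = 129.112/2 = 64.5558; MSW = 631.745/25 = 25.2698
F = MSB/MSW = 2.5547
df = (2, 25)
p-value (upper-tail) = 0.09783
→ bracket: 0.05<=p<0.10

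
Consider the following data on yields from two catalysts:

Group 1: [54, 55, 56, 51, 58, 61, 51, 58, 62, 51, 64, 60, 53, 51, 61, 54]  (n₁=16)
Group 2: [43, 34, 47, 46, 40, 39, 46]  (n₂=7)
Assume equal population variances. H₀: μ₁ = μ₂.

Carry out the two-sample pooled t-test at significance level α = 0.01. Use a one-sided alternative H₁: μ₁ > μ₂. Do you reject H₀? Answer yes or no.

x̄₁=56.250, s₁=4.405, n₁=16
x̄₂=42.143, s₂=4.741, n₂=7
s_p² = [15·4.405² + 6·4.741²]/21 = 20.2789
SE = √(s_p²·(1/16+1/7)) = 2.0407
t = (56.250−42.143)/2.0407 = 6.9129
df = 21
p-value (one-sided, H₁ greater) = 0.00000
At α=0.01: p < α → reject H₀

reject H₀: yes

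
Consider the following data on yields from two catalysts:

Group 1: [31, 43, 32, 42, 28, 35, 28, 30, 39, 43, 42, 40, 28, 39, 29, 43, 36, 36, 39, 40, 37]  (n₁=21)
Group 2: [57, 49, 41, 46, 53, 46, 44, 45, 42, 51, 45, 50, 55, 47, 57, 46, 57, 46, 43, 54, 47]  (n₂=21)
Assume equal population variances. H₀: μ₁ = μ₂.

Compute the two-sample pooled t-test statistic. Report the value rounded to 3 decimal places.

x̄₁=36.190, s₁=5.465, n₁=21
x̄₂=48.619, s₂=5.104, n₂=21
s_p² = [20·5.465² + 20·5.104²]/40 = 27.9548
SE = √(s_p²·(1/21+1/21)) = 1.6317
t = (36.190−48.619)/1.6317 = -7.6171
df = 40

test statistic = -7.617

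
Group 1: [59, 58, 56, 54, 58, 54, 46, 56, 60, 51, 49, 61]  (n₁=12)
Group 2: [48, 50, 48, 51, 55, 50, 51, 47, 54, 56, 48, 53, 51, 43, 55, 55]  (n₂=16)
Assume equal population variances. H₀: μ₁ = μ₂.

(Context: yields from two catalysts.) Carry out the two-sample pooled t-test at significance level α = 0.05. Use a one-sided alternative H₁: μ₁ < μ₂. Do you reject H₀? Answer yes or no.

reject H₀: no

x̄₁=55.167, s₁=4.589, n₁=12
x̄₂=50.938, s₂=3.605, n₂=16
s_p² = [11·4.589² + 15·3.605²]/26 = 16.4079
SE = √(s_p²·(1/12+1/16)) = 1.5469
t = (55.167−50.938)/1.5469 = 2.7340
df = 26
p-value (one-sided, H₁ less) = 0.99445
At α=0.05: p ≥ α → fail to reject H₀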